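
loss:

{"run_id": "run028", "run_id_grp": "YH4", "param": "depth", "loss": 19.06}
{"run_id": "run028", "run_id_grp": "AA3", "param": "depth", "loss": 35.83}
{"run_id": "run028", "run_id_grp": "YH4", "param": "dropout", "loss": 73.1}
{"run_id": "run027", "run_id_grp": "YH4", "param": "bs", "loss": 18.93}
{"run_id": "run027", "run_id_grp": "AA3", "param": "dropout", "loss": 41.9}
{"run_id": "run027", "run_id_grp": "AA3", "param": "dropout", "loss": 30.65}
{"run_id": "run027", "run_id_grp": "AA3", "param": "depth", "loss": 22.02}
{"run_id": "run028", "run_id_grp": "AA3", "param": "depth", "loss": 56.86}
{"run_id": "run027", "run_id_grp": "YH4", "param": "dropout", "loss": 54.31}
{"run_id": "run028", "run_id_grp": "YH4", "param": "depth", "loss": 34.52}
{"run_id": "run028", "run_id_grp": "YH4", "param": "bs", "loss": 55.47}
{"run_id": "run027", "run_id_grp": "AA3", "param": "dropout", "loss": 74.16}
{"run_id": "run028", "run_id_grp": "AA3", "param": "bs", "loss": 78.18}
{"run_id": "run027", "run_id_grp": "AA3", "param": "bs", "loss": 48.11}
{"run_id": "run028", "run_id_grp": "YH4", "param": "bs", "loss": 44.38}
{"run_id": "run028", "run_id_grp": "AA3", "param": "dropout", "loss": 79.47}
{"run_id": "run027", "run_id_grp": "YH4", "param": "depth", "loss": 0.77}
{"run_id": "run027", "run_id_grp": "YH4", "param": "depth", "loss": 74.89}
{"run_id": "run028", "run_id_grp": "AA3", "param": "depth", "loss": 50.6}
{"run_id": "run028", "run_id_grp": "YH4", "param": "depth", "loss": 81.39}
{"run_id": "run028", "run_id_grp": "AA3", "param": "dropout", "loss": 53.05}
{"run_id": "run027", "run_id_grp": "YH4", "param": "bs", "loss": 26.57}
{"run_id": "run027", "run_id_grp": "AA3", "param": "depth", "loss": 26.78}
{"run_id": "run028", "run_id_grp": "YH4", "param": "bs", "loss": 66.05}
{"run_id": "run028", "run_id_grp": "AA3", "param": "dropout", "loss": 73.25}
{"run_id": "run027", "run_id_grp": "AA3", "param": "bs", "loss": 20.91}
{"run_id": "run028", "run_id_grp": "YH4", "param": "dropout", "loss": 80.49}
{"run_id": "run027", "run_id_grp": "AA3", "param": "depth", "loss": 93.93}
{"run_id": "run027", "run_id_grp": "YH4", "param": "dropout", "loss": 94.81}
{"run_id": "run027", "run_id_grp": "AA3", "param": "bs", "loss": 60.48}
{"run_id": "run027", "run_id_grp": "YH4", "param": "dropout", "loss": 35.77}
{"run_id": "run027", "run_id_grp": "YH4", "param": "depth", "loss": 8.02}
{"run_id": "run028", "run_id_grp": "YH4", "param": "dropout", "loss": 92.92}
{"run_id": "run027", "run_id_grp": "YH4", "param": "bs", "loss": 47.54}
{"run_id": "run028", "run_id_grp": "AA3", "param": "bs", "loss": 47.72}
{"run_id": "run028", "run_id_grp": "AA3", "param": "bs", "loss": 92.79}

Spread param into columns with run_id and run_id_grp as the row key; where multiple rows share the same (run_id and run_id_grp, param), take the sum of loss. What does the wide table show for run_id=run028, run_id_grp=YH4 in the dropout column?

Rows with run_id=run028, run_id_grp=YH4 and param=dropout: loss values are 73.1, 80.49, 92.92.
73.1 + 80.49 + 92.92 = 246.51.

246.51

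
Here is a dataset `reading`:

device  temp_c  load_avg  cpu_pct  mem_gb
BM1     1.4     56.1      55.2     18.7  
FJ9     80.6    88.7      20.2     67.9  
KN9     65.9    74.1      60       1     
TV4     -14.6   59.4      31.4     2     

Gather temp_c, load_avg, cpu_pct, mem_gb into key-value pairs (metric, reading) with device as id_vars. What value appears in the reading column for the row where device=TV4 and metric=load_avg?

59.4

Unpivoting turns each (device, wide-column) pair into one long row.
The wide cell at row TV4, column load_avg holds 59.4, so the long row (TV4, load_avg) has reading=59.4.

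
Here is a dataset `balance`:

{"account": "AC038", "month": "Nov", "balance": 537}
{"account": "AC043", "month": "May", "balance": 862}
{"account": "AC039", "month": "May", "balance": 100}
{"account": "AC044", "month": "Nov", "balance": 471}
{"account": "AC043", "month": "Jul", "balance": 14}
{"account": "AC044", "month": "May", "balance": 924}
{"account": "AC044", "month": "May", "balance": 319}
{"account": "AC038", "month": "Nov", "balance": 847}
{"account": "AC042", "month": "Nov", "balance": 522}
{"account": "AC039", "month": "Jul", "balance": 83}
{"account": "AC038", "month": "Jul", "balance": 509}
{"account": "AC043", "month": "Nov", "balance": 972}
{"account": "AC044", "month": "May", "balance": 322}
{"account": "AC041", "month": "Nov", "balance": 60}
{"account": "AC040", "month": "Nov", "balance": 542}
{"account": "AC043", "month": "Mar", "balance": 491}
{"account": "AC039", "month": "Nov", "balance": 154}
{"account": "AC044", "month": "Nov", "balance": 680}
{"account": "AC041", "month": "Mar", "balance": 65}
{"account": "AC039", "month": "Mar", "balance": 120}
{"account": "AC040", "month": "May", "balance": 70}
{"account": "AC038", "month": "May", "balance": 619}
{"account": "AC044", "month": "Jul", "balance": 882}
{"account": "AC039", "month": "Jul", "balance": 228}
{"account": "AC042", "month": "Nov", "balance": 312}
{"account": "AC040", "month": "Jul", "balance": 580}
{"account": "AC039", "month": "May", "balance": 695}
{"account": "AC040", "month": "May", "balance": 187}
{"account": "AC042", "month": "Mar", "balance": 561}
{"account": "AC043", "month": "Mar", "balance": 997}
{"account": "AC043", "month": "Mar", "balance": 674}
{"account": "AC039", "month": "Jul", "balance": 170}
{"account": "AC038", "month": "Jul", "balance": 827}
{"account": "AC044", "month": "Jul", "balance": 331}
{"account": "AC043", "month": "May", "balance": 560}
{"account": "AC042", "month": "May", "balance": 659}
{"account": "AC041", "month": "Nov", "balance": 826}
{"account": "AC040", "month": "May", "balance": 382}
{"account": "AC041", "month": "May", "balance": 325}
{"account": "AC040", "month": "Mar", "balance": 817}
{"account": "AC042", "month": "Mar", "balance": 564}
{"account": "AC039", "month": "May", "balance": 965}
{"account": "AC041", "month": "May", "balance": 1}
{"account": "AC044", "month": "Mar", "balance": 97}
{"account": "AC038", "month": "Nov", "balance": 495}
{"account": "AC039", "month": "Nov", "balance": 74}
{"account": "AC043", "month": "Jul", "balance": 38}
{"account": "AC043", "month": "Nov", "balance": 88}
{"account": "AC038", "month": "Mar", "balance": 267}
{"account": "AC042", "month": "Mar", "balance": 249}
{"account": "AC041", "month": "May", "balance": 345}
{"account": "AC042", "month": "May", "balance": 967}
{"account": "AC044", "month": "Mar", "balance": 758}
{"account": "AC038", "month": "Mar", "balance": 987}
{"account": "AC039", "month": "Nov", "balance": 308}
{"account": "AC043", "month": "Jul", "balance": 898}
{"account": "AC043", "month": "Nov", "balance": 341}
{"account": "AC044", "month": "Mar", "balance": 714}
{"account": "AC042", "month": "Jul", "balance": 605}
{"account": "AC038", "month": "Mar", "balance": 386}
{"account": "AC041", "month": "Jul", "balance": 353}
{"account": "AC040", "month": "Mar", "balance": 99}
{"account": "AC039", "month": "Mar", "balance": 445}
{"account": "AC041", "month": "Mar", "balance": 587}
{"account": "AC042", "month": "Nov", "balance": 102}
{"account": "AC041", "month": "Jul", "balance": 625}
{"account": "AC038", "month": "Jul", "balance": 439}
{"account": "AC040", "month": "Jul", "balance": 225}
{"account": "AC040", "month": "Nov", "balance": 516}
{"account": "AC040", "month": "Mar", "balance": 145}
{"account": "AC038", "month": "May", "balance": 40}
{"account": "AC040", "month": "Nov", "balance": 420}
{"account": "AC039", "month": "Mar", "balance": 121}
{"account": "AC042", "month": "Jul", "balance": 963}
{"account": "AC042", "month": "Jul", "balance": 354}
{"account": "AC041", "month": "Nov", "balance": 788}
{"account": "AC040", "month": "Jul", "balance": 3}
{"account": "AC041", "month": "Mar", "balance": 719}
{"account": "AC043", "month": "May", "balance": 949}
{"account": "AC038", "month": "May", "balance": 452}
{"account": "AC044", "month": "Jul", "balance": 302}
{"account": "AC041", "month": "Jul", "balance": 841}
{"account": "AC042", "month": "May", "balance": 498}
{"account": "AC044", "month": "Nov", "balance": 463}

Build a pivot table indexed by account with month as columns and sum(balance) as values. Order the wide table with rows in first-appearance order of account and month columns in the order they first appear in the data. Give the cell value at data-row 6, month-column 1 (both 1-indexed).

With rows in first-appearance order of account, row 6 is account=AC041. month columns in first-appearance order: Nov, May, Jul, Mar; column 1 is Nov.
Long rows with account=AC041, month=Nov: 60 + 826 + 788 = 1674.

1674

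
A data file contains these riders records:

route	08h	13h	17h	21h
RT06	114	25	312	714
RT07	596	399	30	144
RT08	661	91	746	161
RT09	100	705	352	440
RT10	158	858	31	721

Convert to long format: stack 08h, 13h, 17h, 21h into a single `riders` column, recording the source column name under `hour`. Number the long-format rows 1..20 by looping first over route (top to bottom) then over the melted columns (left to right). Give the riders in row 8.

20 rows total (5 × 4). Row 8: index ⌊(8-1)/4⌋ = 1 into route → RT07; (8-1) mod 4 = 3 into the melted columns → 21h.
So row 8 is (RT07, 21h, 144); riders = 144.

144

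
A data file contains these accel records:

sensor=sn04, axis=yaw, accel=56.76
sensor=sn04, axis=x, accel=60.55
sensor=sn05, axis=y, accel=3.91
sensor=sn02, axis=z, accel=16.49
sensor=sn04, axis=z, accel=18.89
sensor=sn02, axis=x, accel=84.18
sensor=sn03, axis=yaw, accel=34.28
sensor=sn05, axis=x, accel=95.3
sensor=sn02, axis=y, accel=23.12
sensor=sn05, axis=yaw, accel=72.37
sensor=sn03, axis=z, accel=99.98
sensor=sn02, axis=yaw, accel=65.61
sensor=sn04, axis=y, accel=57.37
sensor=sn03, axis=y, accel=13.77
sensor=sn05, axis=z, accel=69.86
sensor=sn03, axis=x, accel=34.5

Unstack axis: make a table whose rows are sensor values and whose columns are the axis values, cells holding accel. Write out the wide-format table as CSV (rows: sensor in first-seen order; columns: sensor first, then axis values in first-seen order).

Columns: sensor plus the 4 distinct axis values (yaw, x, y, z).
For example, row sn04 column yaw takes accel=56.76 from the long row (sn04, yaw).

sensor,yaw,x,y,z
sn04,56.76,60.55,57.37,18.89
sn05,72.37,95.3,3.91,69.86
sn02,65.61,84.18,23.12,16.49
sn03,34.28,34.5,13.77,99.98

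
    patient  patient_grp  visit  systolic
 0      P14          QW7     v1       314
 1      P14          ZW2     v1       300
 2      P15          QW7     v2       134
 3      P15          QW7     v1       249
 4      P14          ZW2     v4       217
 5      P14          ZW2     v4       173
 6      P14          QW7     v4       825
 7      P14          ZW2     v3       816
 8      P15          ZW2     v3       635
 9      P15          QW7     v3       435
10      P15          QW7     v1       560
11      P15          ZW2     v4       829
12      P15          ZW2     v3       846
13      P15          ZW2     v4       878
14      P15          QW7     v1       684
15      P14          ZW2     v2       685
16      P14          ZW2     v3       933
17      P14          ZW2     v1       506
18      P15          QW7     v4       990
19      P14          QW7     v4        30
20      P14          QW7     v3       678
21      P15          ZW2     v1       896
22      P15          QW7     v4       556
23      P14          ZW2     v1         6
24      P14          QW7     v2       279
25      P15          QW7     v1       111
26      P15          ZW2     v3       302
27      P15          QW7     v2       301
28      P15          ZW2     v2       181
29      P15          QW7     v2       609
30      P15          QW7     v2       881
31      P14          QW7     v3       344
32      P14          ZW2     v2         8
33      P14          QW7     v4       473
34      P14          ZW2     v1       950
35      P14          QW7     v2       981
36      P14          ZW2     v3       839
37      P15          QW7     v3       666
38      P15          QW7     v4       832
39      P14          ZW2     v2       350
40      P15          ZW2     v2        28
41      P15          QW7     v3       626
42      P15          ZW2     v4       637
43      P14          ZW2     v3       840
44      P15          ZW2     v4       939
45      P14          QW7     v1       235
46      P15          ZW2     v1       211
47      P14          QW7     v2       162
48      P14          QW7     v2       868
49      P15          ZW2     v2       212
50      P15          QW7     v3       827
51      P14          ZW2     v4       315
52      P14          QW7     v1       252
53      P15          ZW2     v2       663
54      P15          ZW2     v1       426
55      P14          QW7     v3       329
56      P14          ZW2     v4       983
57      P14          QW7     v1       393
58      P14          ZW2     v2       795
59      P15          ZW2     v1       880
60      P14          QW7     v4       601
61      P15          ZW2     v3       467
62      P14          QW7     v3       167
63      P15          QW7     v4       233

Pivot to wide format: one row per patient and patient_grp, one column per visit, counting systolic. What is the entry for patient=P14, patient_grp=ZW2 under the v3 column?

Rows with patient=P14, patient_grp=ZW2 and visit=v3: systolic values are 816, 933, 839, 840.
4 rows match — count = 4.

4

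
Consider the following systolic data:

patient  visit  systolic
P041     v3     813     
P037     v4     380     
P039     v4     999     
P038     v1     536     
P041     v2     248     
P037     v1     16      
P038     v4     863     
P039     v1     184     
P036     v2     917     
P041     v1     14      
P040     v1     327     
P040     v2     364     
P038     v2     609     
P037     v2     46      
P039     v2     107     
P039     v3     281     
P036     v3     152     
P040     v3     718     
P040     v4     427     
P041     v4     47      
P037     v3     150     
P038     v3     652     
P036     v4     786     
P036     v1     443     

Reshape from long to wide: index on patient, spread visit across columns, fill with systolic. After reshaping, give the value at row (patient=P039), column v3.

Wide layout: rows indexed by patient, columns are the 4 distinct visit values (v3, v4, v1, v2).
Cell (patient=P039, visit=v3) draws from the long row where patient=P039 and visit=v3, which has systolic=281.

281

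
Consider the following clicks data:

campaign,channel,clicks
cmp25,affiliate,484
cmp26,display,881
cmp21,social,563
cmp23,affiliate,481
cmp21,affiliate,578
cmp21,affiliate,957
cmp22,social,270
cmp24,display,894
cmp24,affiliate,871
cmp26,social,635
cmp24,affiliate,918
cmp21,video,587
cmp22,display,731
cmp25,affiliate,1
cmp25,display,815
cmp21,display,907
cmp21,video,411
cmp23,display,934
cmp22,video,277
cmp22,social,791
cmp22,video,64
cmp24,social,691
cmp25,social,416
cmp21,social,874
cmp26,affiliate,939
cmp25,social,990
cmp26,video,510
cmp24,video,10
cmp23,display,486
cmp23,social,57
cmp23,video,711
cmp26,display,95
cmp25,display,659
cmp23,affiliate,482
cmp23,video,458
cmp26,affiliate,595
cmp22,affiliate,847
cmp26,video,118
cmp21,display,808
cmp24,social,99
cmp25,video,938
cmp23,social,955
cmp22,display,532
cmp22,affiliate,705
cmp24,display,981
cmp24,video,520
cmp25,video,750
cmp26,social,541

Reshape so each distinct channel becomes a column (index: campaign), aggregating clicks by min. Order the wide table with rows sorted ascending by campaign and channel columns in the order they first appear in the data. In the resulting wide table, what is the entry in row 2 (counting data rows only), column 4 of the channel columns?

With rows sorted ascending by campaign, row 2 is campaign=cmp22. channel columns in first-appearance order: affiliate, display, social, video; column 4 is video.
Long rows with campaign=cmp22, channel=video: min(277, 64) = 64.

64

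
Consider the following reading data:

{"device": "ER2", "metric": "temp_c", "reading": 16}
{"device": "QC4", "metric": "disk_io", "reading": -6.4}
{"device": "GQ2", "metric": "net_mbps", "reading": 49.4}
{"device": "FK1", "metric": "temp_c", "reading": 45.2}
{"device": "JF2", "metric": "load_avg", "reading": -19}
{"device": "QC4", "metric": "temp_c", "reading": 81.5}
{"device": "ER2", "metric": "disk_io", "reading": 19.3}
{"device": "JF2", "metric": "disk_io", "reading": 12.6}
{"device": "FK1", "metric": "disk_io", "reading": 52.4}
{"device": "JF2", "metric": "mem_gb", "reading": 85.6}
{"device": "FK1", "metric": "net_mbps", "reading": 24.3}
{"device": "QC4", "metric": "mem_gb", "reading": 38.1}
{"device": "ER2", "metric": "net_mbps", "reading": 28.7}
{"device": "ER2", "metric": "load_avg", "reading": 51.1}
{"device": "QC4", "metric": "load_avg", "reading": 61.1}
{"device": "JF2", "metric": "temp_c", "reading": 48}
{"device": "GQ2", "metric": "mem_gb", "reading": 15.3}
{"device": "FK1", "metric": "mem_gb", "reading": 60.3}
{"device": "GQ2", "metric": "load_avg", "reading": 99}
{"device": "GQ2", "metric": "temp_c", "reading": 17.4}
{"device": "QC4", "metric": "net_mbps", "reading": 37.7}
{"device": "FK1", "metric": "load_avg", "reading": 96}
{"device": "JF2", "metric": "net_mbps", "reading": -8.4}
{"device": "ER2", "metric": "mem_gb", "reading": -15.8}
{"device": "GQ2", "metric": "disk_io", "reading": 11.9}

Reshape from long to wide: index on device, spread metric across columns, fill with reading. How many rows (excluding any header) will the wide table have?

5 distinct device values → 5 rows.

5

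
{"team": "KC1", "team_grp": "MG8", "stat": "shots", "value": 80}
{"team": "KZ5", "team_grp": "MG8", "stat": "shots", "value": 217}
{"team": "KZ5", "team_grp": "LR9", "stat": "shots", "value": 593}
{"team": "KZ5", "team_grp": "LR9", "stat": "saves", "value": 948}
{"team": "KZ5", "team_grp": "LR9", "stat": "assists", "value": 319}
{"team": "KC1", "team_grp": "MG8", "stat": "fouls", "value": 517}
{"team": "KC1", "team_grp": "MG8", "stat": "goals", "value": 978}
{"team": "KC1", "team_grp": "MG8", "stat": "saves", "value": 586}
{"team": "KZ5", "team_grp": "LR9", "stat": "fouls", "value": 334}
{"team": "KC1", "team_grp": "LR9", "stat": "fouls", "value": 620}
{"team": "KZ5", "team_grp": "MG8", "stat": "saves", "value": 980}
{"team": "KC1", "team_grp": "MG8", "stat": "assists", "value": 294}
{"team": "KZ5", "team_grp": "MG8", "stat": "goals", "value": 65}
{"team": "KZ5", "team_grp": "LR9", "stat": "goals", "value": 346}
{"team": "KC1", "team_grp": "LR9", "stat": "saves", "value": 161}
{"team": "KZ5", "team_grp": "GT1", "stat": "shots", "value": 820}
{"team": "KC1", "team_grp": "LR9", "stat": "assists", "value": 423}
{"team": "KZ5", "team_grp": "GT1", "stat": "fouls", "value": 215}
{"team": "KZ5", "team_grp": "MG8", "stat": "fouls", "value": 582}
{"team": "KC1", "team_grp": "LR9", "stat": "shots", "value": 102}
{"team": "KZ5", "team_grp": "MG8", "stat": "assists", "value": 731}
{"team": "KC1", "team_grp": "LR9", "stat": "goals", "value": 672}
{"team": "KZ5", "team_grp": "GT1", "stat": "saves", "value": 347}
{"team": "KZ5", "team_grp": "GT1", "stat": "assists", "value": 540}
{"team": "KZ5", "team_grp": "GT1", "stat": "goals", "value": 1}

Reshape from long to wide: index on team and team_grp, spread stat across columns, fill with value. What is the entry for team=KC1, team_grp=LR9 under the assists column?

Wide layout: rows indexed by team and team_grp, columns are the 5 distinct stat values (shots, saves, assists, fouls, goals).
Cell (team=KC1, team_grp=LR9, stat=assists) draws from the long row where team=KC1, team_grp=LR9 and stat=assists, which has value=423.

423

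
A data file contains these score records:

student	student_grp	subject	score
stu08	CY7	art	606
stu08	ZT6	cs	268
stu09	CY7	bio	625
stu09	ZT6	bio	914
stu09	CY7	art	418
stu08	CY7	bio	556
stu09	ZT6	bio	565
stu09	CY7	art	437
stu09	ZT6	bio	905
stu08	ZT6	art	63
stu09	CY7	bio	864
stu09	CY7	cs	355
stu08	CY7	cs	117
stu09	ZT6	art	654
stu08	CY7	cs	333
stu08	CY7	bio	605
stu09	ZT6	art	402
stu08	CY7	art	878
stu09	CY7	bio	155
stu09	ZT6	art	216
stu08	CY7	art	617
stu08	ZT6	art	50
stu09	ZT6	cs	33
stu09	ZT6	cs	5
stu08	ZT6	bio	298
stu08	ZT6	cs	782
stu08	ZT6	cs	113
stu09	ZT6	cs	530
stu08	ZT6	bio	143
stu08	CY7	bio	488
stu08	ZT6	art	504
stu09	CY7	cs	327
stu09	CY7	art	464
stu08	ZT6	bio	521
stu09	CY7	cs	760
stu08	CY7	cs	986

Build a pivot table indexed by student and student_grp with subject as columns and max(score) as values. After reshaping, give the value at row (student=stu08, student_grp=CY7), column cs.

Rows with student=stu08, student_grp=CY7 and subject=cs: score values are 117, 333, 986.
max(117, 333, 986) = 986.

986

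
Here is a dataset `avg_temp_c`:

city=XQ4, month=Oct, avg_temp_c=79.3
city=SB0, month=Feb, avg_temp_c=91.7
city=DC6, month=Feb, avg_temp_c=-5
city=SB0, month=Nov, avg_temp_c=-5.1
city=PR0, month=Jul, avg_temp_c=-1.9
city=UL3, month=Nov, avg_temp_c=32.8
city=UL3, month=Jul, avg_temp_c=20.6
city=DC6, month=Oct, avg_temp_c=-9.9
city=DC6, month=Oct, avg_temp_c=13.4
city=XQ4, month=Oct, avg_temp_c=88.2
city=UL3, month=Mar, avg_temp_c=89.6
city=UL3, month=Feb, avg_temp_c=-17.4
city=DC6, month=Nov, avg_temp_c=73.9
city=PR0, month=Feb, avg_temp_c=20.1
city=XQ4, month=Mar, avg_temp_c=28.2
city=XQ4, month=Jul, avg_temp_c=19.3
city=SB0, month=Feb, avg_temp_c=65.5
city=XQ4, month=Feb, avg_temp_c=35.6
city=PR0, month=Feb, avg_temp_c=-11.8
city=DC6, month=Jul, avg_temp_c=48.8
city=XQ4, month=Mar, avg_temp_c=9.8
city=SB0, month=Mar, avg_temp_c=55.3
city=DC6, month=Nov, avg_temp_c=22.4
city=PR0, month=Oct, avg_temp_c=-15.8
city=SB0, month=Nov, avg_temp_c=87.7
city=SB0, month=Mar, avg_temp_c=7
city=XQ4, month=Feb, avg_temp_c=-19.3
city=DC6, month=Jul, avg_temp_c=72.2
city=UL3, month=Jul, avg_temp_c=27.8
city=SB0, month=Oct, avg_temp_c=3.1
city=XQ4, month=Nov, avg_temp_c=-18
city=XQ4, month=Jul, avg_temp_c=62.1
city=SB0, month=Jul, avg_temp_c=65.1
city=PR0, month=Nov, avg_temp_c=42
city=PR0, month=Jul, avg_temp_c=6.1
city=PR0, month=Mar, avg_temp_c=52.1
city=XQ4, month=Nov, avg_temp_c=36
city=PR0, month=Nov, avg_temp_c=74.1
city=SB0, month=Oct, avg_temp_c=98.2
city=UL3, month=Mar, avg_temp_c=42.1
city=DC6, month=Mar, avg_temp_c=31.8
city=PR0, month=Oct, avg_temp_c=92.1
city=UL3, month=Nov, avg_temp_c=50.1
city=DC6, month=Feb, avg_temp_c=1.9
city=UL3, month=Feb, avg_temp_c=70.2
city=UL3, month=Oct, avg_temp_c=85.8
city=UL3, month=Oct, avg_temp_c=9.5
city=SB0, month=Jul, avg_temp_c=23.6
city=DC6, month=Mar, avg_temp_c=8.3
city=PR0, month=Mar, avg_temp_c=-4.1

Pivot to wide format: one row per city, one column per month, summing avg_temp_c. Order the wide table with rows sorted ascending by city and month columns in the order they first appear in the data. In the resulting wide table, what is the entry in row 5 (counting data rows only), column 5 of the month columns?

38

With rows sorted ascending by city, row 5 is city=XQ4. month columns in first-appearance order: Oct, Feb, Nov, Jul, Mar; column 5 is Mar.
Long rows with city=XQ4, month=Mar: 28.2 + 9.8 = 38.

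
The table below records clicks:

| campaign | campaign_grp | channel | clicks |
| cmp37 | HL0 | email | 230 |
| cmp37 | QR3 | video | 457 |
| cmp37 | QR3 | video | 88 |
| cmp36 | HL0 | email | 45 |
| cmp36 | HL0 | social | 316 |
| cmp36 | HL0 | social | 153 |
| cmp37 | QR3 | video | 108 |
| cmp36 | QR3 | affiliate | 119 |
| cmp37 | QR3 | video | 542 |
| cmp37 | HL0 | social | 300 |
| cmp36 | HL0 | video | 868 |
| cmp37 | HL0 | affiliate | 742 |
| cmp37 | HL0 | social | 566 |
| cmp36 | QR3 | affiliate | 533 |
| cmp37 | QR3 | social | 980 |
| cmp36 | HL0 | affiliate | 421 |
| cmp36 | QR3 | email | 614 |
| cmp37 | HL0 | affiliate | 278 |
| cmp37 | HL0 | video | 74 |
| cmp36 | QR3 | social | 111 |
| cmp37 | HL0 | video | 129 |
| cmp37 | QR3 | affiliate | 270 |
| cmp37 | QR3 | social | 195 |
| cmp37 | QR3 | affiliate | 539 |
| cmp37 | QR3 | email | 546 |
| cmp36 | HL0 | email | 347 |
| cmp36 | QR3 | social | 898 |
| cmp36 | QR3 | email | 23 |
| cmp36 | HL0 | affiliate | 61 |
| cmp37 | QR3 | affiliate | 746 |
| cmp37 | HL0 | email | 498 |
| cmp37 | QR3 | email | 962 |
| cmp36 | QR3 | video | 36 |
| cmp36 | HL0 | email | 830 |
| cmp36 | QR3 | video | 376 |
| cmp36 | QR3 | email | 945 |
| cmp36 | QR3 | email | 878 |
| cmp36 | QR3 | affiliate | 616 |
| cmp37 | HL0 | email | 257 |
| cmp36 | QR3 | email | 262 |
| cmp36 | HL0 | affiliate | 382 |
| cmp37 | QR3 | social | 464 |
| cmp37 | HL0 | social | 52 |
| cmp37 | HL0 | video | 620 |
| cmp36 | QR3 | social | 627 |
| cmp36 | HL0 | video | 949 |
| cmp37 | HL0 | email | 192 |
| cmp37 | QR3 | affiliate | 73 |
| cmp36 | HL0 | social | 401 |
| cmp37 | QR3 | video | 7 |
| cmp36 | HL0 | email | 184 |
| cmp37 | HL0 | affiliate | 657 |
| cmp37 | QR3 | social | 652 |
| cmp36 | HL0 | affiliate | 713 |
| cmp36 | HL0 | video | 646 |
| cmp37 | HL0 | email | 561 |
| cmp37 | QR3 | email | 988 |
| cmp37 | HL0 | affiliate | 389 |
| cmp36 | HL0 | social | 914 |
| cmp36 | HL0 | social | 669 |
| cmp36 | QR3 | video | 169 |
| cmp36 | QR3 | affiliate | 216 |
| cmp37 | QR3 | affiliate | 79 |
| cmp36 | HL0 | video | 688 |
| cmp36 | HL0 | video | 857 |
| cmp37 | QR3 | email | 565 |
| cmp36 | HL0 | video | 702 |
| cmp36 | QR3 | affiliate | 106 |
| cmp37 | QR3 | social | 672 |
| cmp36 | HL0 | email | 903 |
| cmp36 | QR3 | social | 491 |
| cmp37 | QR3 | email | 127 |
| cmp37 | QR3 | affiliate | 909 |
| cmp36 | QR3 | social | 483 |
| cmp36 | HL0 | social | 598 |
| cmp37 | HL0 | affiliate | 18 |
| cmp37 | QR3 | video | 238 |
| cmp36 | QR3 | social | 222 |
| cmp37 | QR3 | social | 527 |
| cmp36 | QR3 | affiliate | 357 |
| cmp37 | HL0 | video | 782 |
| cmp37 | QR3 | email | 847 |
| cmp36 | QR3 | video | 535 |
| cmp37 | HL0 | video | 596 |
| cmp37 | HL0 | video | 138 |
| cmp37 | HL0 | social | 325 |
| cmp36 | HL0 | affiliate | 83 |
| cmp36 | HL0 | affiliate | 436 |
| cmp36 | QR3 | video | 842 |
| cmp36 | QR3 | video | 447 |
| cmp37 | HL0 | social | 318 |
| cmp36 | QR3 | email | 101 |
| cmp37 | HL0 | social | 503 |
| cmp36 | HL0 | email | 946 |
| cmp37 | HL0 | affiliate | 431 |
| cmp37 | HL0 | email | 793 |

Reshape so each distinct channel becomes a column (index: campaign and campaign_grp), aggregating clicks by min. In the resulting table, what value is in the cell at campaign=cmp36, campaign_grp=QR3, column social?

Rows with campaign=cmp36, campaign_grp=QR3 and channel=social: clicks values are 111, 898, 627, 491, 483, 222.
min(111, 898, 627, 491, 483, 222) = 111.

111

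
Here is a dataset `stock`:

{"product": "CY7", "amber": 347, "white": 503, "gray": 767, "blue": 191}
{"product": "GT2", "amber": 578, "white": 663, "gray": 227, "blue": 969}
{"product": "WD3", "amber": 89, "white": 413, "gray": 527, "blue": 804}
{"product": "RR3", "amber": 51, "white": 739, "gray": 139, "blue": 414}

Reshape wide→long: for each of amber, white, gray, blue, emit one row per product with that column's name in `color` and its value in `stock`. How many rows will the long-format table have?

16

4 product values × 4 melted columns = 16 rows.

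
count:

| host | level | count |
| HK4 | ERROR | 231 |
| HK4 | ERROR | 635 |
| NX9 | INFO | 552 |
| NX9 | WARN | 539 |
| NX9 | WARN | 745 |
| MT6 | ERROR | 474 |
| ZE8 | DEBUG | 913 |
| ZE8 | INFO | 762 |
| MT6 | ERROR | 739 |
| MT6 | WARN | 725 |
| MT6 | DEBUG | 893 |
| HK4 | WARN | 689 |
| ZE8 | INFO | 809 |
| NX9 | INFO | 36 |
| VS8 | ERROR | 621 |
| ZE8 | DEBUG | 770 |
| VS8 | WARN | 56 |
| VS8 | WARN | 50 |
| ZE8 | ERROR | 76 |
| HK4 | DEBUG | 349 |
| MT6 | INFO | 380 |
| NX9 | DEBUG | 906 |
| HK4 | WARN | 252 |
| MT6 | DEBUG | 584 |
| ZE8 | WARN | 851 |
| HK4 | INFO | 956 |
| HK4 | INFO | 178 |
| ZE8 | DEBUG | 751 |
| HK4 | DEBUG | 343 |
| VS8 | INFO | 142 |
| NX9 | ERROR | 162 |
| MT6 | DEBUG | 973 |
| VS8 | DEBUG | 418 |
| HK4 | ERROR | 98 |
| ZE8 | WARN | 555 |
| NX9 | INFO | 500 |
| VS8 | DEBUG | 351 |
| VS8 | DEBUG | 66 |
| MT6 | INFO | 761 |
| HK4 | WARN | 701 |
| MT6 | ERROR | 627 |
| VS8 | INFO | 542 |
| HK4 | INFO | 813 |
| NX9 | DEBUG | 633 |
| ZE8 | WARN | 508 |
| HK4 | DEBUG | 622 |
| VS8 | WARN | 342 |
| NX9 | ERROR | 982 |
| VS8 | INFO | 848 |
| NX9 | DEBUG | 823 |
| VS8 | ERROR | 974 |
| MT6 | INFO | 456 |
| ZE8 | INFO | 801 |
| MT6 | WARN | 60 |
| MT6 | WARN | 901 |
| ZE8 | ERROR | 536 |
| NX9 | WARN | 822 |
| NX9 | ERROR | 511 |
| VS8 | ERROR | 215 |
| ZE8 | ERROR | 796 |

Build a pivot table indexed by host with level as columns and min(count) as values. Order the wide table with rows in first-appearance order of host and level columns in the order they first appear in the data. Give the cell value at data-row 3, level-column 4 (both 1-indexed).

584

With rows in first-appearance order of host, row 3 is host=MT6. level columns in first-appearance order: ERROR, INFO, WARN, DEBUG; column 4 is DEBUG.
Long rows with host=MT6, level=DEBUG: min(893, 584, 973) = 584.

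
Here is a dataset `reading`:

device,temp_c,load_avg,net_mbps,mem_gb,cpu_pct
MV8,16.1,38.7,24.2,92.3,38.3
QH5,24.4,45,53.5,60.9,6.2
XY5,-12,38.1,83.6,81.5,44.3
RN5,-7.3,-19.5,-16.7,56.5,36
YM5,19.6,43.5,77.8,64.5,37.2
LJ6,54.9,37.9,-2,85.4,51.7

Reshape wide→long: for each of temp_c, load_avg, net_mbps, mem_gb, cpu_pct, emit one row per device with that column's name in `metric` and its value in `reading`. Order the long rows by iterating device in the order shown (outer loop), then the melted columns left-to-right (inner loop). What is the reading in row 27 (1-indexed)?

37.9

30 rows total (6 × 5). Row 27: index ⌊(27-1)/5⌋ = 5 into device → LJ6; (27-1) mod 5 = 1 into the melted columns → load_avg.
So row 27 is (LJ6, load_avg, 37.9); reading = 37.9.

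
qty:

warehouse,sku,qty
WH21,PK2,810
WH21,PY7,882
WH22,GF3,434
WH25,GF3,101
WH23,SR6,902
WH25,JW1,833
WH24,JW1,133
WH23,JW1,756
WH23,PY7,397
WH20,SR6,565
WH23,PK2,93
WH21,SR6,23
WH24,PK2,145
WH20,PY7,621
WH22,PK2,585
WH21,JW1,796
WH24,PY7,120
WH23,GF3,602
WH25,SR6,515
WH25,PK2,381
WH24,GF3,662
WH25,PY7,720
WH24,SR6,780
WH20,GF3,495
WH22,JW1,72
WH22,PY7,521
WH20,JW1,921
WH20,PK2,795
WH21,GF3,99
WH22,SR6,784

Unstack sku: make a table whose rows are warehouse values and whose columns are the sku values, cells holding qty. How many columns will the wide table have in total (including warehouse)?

1 column for warehouse plus 5 distinct sku values → 6 columns.

6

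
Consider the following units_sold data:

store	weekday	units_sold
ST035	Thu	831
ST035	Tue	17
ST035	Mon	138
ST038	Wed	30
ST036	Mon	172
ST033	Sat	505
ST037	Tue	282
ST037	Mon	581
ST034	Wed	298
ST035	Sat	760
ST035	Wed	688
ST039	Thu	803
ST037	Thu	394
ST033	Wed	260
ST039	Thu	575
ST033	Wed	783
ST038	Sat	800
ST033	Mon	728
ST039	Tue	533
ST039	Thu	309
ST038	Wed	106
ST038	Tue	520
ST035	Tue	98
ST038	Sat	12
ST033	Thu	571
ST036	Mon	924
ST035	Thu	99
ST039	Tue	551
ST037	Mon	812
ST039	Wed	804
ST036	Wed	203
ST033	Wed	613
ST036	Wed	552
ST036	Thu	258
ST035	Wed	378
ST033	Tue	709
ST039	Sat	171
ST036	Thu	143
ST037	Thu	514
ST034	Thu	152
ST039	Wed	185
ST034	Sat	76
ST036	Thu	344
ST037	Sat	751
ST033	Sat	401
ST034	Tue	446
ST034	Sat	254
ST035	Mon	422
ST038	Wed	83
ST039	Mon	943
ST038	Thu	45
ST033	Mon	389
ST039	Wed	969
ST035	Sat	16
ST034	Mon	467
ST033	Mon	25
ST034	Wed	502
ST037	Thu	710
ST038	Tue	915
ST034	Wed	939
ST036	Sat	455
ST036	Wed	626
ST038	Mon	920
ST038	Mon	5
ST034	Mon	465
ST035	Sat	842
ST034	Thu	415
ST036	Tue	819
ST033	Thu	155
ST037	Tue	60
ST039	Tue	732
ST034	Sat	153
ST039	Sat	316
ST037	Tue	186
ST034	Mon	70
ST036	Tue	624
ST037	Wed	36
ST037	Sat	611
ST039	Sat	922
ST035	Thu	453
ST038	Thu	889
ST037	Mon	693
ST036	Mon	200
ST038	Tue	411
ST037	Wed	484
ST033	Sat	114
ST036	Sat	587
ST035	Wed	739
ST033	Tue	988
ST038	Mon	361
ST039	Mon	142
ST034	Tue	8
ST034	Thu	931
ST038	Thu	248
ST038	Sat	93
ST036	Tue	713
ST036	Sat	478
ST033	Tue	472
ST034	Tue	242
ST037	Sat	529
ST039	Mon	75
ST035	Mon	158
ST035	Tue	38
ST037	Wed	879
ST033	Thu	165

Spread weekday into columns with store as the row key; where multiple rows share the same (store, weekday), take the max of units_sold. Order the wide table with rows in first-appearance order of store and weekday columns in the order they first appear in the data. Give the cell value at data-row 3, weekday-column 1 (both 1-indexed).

With rows in first-appearance order of store, row 3 is store=ST036. weekday columns in first-appearance order: Thu, Tue, Mon, Wed, Sat; column 1 is Thu.
Long rows with store=ST036, weekday=Thu: max(258, 143, 344) = 344.

344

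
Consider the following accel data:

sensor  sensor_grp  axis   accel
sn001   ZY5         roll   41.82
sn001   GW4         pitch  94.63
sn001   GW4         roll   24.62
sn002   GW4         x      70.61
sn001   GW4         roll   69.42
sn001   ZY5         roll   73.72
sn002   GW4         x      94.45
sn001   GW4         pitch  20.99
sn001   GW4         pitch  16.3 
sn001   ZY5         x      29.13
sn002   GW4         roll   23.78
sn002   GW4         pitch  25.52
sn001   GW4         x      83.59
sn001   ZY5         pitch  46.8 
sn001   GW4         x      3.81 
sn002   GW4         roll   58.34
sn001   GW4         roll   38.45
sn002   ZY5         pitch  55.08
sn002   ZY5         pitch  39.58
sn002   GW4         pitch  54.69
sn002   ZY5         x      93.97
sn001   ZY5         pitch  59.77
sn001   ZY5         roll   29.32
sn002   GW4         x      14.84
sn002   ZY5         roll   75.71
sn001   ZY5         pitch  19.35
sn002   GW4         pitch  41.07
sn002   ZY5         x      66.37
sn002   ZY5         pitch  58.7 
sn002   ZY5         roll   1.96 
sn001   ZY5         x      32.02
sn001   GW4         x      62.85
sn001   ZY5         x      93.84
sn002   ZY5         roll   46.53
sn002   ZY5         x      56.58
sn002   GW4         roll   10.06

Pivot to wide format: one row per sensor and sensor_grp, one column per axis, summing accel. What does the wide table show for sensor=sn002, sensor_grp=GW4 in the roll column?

92.18

Rows with sensor=sn002, sensor_grp=GW4 and axis=roll: accel values are 23.78, 58.34, 10.06.
23.78 + 58.34 + 10.06 = 92.18.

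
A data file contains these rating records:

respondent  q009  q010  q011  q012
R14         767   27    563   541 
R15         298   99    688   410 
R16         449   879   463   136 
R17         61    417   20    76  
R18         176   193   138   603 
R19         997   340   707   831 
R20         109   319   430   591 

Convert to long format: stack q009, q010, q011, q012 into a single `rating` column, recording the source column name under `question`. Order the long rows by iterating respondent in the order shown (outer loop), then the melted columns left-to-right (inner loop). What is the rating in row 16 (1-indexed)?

76

28 rows total (7 × 4). Row 16: index ⌊(16-1)/4⌋ = 3 into respondent → R17; (16-1) mod 4 = 3 into the melted columns → q012.
So row 16 is (R17, q012, 76); rating = 76.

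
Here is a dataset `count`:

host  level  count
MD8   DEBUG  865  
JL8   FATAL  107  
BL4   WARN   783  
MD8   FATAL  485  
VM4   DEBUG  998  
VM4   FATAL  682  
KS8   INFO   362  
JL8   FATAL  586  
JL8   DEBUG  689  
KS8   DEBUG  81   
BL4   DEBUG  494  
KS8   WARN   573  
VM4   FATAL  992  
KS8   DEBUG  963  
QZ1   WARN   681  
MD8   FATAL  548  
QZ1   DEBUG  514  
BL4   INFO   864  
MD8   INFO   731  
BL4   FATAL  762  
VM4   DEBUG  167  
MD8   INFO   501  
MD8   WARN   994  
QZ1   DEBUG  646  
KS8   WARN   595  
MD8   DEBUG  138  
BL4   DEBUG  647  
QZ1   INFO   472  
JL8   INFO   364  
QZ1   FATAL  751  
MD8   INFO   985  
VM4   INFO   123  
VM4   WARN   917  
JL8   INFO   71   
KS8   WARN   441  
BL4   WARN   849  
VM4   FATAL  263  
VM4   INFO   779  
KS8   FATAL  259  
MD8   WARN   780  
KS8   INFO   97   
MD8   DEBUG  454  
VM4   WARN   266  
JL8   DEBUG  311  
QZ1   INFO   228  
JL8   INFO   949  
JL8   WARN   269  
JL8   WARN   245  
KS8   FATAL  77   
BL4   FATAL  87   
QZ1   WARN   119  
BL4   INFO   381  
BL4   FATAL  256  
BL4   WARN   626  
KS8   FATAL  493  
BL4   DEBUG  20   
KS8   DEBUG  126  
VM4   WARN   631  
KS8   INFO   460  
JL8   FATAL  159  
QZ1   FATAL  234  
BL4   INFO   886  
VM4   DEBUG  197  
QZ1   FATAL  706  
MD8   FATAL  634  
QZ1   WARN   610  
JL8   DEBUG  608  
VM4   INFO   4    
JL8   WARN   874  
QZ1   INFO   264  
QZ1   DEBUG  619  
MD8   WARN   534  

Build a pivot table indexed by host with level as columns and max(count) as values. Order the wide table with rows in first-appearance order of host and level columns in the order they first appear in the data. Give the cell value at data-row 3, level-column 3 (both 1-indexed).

849

With rows in first-appearance order of host, row 3 is host=BL4. level columns in first-appearance order: DEBUG, FATAL, WARN, INFO; column 3 is WARN.
Long rows with host=BL4, level=WARN: max(783, 849, 626) = 849.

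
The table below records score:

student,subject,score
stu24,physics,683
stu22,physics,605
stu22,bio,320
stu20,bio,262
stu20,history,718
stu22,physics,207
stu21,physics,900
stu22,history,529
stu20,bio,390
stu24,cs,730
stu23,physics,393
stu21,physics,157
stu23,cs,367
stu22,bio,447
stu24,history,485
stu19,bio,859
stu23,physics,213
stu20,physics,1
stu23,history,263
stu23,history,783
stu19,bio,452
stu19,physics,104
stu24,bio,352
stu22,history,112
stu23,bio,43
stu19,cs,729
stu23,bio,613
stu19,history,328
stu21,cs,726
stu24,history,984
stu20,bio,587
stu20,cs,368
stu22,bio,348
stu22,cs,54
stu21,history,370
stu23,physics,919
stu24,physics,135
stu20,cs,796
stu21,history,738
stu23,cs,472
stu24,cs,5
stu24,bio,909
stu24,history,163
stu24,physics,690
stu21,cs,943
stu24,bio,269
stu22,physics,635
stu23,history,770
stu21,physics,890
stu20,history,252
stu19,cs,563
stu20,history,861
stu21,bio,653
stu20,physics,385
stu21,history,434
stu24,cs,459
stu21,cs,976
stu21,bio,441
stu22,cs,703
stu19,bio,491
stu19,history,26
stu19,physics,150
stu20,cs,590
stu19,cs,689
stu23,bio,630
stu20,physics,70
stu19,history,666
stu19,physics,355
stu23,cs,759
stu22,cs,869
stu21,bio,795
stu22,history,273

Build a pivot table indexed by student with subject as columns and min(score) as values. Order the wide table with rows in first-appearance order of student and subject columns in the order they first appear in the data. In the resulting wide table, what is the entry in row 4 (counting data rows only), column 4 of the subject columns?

726

With rows in first-appearance order of student, row 4 is student=stu21. subject columns in first-appearance order: physics, bio, history, cs; column 4 is cs.
Long rows with student=stu21, subject=cs: min(726, 943, 976) = 726.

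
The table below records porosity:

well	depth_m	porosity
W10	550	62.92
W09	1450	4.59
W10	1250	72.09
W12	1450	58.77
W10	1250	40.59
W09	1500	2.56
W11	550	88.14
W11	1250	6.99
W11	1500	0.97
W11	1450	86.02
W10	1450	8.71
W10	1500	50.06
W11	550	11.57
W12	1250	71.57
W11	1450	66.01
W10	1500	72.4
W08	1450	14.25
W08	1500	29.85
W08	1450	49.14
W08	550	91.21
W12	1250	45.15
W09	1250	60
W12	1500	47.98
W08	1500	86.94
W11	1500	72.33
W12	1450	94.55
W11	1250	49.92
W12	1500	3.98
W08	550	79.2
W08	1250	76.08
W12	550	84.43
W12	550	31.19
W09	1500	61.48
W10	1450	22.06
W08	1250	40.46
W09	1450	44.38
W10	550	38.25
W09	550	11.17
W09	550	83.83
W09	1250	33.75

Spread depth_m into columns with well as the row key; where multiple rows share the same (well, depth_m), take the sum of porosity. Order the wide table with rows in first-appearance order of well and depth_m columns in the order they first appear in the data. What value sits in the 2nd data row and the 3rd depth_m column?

With rows in first-appearance order of well, row 2 is well=W09. depth_m columns in first-appearance order: 550, 1450, 1250, 1500; column 3 is 1250.
Long rows with well=W09, depth_m=1250: 60 + 33.75 = 93.75.

93.75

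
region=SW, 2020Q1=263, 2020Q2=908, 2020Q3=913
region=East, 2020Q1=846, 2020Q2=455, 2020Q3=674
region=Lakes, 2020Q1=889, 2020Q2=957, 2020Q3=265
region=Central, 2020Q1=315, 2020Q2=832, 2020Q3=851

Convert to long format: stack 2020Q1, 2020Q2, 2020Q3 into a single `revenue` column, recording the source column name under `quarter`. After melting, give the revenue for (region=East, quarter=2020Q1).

Unpivoting turns each (region, wide-column) pair into one long row.
The wide cell at row East, column 2020Q1 holds 846, so the long row (East, 2020Q1) has revenue=846.

846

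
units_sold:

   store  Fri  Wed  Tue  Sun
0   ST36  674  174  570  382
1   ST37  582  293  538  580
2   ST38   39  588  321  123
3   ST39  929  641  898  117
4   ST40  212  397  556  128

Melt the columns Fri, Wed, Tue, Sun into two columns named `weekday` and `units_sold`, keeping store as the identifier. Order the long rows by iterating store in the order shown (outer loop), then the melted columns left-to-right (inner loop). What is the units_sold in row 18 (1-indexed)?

20 rows total (5 × 4). Row 18: index ⌊(18-1)/4⌋ = 4 into store → ST40; (18-1) mod 4 = 1 into the melted columns → Wed.
So row 18 is (ST40, Wed, 397); units_sold = 397.

397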